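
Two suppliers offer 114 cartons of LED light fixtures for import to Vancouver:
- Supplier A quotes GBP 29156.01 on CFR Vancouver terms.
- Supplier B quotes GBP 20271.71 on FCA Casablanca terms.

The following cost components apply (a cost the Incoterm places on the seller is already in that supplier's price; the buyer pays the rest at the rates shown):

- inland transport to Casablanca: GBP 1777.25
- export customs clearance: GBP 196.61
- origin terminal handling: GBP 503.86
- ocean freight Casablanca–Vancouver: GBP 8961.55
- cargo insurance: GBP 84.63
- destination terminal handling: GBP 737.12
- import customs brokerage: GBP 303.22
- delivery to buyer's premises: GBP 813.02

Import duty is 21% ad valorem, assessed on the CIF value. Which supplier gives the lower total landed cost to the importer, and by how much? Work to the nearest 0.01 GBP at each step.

Supplier A is cheaper by GBP 703.15

Supplier A (CFR):
CIF value = CFR price + insurance = 29156.01 + 84.63 = 29240.64
Import duty = 29240.64 × 21% = 6140.53
Buyer bears (A): 84.63 + 737.12 + 303.22 + 813.02 = 1937.99
Landed cost (A) = invoice 29156.01 + 1937.99 + duty 6140.53 = 37234.53
Supplier B (FCA):
CIF value = FCA price + origin terminal + freight + insurance = 20271.71 + 503.86 + 8961.55 + 84.63 = 29821.75
Import duty = 29821.75 × 21% = 6262.57
Buyer bears (B): 503.86 + 8961.55 + 84.63 + 737.12 + 303.22 + 813.02 = 11403.40
Landed cost (B) = invoice 20271.71 + 11403.40 + duty 6262.57 = 37937.68
Difference = |37234.53 − 37937.68| = 703.15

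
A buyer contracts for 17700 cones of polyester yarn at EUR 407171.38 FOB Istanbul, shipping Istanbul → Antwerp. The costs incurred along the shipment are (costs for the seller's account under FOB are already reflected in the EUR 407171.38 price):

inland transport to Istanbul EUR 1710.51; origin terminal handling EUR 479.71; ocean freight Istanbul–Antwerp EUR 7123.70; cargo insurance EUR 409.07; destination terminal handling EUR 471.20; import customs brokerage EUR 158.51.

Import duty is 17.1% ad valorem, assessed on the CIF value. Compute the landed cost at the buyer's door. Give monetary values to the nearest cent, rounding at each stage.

FOB: the seller bears costs until goods are on board at the origin port; the buyer bears freight, insurance and all costs thereafter.
Already in the invoice (seller's account under FOB): inland to port, origin terminal — exclude.
CIF value = FOB price + freight + insurance = 407171.38 + 7123.70 + 409.07 = 414704.15
Import duty = 414704.15 × 17.1% = 70914.41
Buyer bears: freight 7123.70 + insurance 409.07 + destination terminal 471.20 + brokerage 158.51 + duty 70914.41 = 79076.89
Landed cost = invoice 407171.38 + 79076.89 = 486248.27

Total landed cost: EUR 486248.27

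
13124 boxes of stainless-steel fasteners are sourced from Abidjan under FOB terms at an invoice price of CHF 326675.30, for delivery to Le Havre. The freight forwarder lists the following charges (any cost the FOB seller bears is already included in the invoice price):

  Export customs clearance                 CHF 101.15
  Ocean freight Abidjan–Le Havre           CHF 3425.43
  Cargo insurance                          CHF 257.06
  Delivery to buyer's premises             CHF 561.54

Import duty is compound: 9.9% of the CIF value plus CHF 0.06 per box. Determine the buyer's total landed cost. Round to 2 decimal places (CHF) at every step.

FOB: the seller bears costs until goods are on board at the origin port; the buyer bears freight, insurance and all costs thereafter.
Already in the invoice (seller's account under FOB): export clearance — exclude.
CIF value = FOB price + freight + insurance = 326675.30 + 3425.43 + 257.06 = 330357.79
Ad valorem component: 330357.79 × 9.9% = 32705.42
Specific component: 13124 × 0.06 = 787.44
Import duty = 32705.42 + 787.44 = 33492.86
Buyer bears: freight 3425.43 + insurance 257.06 + delivery 561.54 + duty 33492.86 = 37736.89
Landed cost = invoice 326675.30 + 37736.89 = 364412.19

Total landed cost: CHF 364412.19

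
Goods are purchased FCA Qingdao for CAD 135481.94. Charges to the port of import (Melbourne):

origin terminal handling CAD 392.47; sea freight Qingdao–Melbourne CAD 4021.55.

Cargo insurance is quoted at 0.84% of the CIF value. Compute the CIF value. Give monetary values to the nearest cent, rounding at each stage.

Let C be the CIF value. C = FCA price + pre-shipment costs + freight + 0.84% × C
C − 0.84% × C = 135481.94 + 392.47 + 4021.55
0.9916 × C = 139895.96
C = 139895.96 / 0.9916 = 141081.04
Insurance premium = 0.84% × 141081.04 = 1185.08

CIF value: CAD 141081.04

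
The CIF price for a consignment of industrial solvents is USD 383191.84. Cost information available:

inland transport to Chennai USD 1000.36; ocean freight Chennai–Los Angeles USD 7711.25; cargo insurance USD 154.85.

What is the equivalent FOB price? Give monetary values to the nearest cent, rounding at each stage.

FOB price: USD 375325.74

Not relevant to the conversion: inland to port — on the seller under both CIF and FOB; already in the CIF price and stays in the FOB price.
From CIF to FOB, the seller no longer bears: freight, insurance.
FOB price = 383191.84 − 7711.25 − 154.85 = 375325.74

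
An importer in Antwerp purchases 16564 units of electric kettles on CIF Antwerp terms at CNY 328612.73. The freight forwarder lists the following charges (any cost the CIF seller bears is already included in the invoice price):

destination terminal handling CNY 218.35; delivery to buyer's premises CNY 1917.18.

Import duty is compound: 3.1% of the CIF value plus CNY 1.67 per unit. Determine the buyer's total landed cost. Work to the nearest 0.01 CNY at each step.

Total landed cost: CNY 368597.13

CIF: the seller pays costs through ocean freight and marine insurance to the destination port.
The CIF price already equals the CIF value: 328612.73
Ad valorem component: 328612.73 × 3.1% = 10186.99
Specific component: 16564 × 1.67 = 27661.88
Import duty = 10186.99 + 27661.88 = 37848.87
Buyer bears: destination terminal 218.35 + delivery 1917.18 + duty 37848.87 = 39984.40
Landed cost = invoice 328612.73 + 39984.40 = 368597.13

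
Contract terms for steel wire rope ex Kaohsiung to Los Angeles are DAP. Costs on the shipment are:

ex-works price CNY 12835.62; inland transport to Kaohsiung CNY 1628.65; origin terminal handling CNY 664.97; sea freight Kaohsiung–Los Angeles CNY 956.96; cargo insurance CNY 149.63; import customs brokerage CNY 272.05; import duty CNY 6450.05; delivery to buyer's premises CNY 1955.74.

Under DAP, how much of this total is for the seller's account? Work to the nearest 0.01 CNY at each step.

Seller's account: CNY 18191.57

DAP: the seller bears all costs to the named destination except import duty and clearance.
Seller's account: goods 12835.62 + inland to port 1628.65 + origin terminal 664.97 + freight 956.96 + insurance 149.63 + delivery 1955.74 = 18191.57
Buyer's account: brokerage 272.05 + duty 6450.05 = 6722.10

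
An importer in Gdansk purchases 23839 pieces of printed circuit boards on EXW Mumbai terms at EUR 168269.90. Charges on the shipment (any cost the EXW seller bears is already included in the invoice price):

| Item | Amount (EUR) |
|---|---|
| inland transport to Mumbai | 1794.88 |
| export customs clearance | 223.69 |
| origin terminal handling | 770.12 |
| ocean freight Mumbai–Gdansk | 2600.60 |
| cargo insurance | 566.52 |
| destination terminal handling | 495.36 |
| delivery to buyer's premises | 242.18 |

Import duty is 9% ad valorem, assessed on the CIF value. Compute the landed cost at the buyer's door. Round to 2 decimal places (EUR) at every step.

EXW: the seller makes goods available at their premises; the buyer bears all onward costs.
CIF value = EXW price + inland to port + export clearance + origin terminal + freight + insurance = 168269.90 + 1794.88 + 223.69 + 770.12 + 2600.60 + 566.52 = 174225.71
Import duty = 174225.71 × 9% = 15680.31
Buyer bears: inland to port 1794.88 + export clearance 223.69 + origin terminal 770.12 + freight 2600.60 + insurance 566.52 + destination terminal 495.36 + delivery 242.18 + duty 15680.31 = 22373.66
Landed cost = invoice 168269.90 + 22373.66 = 190643.56

Total landed cost: EUR 190643.56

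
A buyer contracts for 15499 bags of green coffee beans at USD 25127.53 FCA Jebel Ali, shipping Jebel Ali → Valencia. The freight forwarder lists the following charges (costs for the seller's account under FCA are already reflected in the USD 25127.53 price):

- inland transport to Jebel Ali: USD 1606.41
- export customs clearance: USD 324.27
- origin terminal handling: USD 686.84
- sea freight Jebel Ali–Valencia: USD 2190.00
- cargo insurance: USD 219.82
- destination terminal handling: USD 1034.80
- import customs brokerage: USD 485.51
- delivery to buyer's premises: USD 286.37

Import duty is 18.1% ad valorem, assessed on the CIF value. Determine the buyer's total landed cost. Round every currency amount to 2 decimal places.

FCA: the seller delivers export-cleared goods to the carrier; the buyer bears costs from that point.
Already in the invoice (seller's account under FCA): inland to port, export clearance — exclude.
CIF value = FCA price + origin terminal + freight + insurance = 25127.53 + 686.84 + 2190.00 + 219.82 = 28224.19
Import duty = 28224.19 × 18.1% = 5108.58
Buyer bears: origin terminal 686.84 + freight 2190.00 + insurance 219.82 + destination terminal 1034.80 + brokerage 485.51 + delivery 286.37 + duty 5108.58 = 10011.92
Landed cost = invoice 25127.53 + 10011.92 = 35139.45

Total landed cost: USD 35139.45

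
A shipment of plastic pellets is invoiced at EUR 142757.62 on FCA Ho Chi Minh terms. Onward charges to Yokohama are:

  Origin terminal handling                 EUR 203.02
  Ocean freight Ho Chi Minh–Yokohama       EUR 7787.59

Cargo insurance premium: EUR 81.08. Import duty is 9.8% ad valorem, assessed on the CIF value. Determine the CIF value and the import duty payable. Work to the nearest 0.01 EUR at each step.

CIF = FCA price + pre-shipment costs + freight + insurance
CIF = 142757.62 + 203.02 + 7787.59 + 81.08 = 150829.31
Import duty = 150829.31 × 9.8% = 14781.27

CIF value: EUR 150829.31; import duty: EUR 14781.27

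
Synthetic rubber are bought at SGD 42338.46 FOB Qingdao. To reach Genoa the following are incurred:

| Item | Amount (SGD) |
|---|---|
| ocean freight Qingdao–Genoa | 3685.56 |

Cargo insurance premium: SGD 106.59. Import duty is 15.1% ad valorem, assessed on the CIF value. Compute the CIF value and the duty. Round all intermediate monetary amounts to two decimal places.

CIF value: SGD 46130.61; import duty: SGD 6965.72

CIF = FOB price + freight + insurance
CIF = 42338.46 + 3685.56 + 106.59 = 46130.61
Import duty = 46130.61 × 15.1% = 6965.72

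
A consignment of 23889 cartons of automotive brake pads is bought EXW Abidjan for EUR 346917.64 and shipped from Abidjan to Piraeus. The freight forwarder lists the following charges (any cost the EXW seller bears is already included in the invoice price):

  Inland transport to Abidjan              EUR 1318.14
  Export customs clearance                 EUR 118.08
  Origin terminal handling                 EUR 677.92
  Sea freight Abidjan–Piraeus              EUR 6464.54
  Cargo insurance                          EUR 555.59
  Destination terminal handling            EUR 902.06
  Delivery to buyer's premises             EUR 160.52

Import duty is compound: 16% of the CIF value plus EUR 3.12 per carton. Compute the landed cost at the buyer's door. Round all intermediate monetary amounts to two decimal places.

Total landed cost: EUR 488616.48

EXW: the seller makes goods available at their premises; the buyer bears all onward costs.
CIF value = EXW price + inland to port + export clearance + origin terminal + freight + insurance = 346917.64 + 1318.14 + 118.08 + 677.92 + 6464.54 + 555.59 = 356051.91
Ad valorem component: 356051.91 × 16% = 56968.31
Specific component: 23889 × 3.12 = 74533.68
Import duty = 56968.31 + 74533.68 = 131501.99
Buyer bears: inland to port 1318.14 + export clearance 118.08 + origin terminal 677.92 + freight 6464.54 + insurance 555.59 + destination terminal 902.06 + delivery 160.52 + duty 131501.99 = 141698.84
Landed cost = invoice 346917.64 + 141698.84 = 488616.48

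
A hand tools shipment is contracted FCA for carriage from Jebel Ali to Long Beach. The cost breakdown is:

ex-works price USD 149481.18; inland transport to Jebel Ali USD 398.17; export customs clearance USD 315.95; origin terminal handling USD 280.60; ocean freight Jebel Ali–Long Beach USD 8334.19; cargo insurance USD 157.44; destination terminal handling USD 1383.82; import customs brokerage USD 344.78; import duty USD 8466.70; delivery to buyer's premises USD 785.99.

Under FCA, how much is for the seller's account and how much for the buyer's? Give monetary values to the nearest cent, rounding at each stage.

Seller: USD 150195.30; buyer: USD 19753.52

FCA: the seller delivers export-cleared goods to the carrier; the buyer bears costs from that point.
Seller's account: goods 149481.18 + inland to port 398.17 + export clearance 315.95 = 150195.30
Buyer's account: origin terminal 280.60 + freight 8334.19 + insurance 157.44 + destination terminal 1383.82 + brokerage 344.78 + duty 8466.70 + delivery 785.99 = 19753.52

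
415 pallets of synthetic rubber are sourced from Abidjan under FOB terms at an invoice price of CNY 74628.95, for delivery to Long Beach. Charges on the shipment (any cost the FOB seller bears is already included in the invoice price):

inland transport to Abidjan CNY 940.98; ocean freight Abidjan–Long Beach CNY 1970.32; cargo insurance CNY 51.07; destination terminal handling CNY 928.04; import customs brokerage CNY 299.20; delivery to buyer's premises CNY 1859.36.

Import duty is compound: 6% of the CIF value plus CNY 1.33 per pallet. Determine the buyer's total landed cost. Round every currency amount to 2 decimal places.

Total landed cost: CNY 84887.91

FOB: the seller bears costs until goods are on board at the origin port; the buyer bears freight, insurance and all costs thereafter.
Already in the invoice (seller's account under FOB): inland to port — exclude.
CIF value = FOB price + freight + insurance = 74628.95 + 1970.32 + 51.07 = 76650.34
Ad valorem component: 76650.34 × 6% = 4599.02
Specific component: 415 × 1.33 = 551.95
Import duty = 4599.02 + 551.95 = 5150.97
Buyer bears: freight 1970.32 + insurance 51.07 + destination terminal 928.04 + brokerage 299.20 + delivery 1859.36 + duty 5150.97 = 10258.96
Landed cost = invoice 74628.95 + 10258.96 = 84887.91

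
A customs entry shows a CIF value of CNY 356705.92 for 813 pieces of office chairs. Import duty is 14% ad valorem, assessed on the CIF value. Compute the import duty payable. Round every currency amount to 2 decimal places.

Import duty = 356705.92 × 14% = 49938.83

Import duty: CNY 49938.83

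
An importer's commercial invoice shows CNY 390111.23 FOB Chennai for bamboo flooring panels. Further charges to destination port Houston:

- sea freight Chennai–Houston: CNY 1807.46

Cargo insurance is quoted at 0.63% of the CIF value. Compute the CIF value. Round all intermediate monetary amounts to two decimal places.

CIF value: CNY 394403.43

Let C be the CIF value. C = FOB price + freight + 0.63% × C
C − 0.63% × C = 390111.23 + 1807.46
0.9937 × C = 391918.69
C = 391918.69 / 0.9937 = 394403.43
Insurance premium = 0.63% × 394403.43 = 2484.74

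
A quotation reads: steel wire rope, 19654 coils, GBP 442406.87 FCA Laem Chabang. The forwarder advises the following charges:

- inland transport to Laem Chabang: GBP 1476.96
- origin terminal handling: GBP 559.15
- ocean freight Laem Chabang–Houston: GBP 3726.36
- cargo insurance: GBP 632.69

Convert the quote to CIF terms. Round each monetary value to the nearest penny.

CIF price: GBP 447325.07

Not relevant to the conversion: inland to port — on the seller under both FCA and CIF; already in the FCA price and stays in the CIF price.
From FCA to CIF, the seller additionally bears: origin terminal, freight, insurance.
CIF price = 442406.87 + 559.15 + 3726.36 + 632.69 = 447325.07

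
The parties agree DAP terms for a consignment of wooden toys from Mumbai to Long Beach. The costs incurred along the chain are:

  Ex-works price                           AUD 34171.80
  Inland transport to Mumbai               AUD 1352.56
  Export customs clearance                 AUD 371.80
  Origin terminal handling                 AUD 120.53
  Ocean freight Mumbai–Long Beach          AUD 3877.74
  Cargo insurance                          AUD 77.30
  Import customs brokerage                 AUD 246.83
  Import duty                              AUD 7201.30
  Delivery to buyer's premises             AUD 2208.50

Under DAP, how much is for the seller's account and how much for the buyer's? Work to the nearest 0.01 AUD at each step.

DAP: the seller bears all costs to the named destination except import duty and clearance.
Seller's account: goods 34171.80 + inland to port 1352.56 + export clearance 371.80 + origin terminal 120.53 + freight 3877.74 + insurance 77.30 + delivery 2208.50 = 42180.23
Buyer's account: brokerage 246.83 + duty 7201.30 = 7448.13

Seller: AUD 42180.23; buyer: AUD 7448.13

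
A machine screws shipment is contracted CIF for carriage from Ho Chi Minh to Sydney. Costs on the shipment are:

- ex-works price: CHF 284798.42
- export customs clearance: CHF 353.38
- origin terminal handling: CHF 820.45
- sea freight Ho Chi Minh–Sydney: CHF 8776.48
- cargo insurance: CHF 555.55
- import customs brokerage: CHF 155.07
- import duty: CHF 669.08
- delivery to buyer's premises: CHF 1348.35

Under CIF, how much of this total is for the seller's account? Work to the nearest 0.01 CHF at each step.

Seller's account: CHF 295304.28

CIF: the seller pays costs through ocean freight and marine insurance to the destination port.
Seller's account: goods 284798.42 + export clearance 353.38 + origin terminal 820.45 + freight 8776.48 + insurance 555.55 = 295304.28
Buyer's account: brokerage 155.07 + duty 669.08 + delivery 1348.35 = 2172.50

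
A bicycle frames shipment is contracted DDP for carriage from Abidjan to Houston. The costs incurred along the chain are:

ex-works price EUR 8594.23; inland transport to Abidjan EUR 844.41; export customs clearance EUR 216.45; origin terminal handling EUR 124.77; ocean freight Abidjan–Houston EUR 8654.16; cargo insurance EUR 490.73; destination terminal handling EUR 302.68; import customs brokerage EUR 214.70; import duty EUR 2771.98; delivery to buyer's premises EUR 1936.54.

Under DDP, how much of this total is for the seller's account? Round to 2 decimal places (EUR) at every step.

DDP: the seller bears all costs including import duty.
Seller's account: goods 8594.23 + inland to port 844.41 + export clearance 216.45 + origin terminal 124.77 + freight 8654.16 + insurance 490.73 + destination terminal 302.68 + brokerage 214.70 + duty 2771.98 + delivery 1936.54 = 24150.65
Buyer's account: 0.00

Seller's account: EUR 24150.65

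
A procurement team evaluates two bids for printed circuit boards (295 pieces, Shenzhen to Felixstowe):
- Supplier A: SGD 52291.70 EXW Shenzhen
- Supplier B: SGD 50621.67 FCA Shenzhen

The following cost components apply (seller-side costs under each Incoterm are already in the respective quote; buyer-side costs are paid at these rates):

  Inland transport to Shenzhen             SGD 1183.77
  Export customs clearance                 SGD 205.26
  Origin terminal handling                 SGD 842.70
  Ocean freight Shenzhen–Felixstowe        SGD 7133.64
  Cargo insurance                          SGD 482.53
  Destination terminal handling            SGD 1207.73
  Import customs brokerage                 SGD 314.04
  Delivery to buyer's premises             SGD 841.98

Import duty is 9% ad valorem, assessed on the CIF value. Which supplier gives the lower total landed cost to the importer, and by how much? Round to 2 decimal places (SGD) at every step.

Supplier B is cheaper by SGD 3334.37

Supplier A (EXW):
CIF value = EXW price + inland to port + export clearance + origin terminal + freight + insurance = 52291.70 + 1183.77 + 205.26 + 842.70 + 7133.64 + 482.53 = 62139.60
Import duty = 62139.60 × 9% = 5592.56
Buyer bears (A): 1183.77 + 205.26 + 842.70 + 7133.64 + 482.53 + 1207.73 + 314.04 + 841.98 = 12211.65
Landed cost (A) = invoice 52291.70 + 12211.65 + duty 5592.56 = 70095.91
Supplier B (FCA):
CIF value = FCA price + origin terminal + freight + insurance = 50621.67 + 842.70 + 7133.64 + 482.53 = 59080.54
Import duty = 59080.54 × 9% = 5317.25
Buyer bears (B): 842.70 + 7133.64 + 482.53 + 1207.73 + 314.04 + 841.98 = 10822.62
Landed cost (B) = invoice 50621.67 + 10822.62 + duty 5317.25 = 66761.54
Difference = |70095.91 − 66761.54| = 3334.37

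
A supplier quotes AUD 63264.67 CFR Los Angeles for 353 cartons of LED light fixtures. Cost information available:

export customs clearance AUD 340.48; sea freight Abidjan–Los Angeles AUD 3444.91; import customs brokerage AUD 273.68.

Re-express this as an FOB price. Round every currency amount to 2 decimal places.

FOB price: AUD 59819.76

Not relevant to the conversion: export clearance — on the seller under both CFR and FOB; already in the CFR price and stays in the FOB price. brokerage — on the buyer under both terms; not part of either seller's price.
From CFR to FOB, the seller no longer bears: freight.
FOB price = 63264.67 − 3444.91 = 59819.76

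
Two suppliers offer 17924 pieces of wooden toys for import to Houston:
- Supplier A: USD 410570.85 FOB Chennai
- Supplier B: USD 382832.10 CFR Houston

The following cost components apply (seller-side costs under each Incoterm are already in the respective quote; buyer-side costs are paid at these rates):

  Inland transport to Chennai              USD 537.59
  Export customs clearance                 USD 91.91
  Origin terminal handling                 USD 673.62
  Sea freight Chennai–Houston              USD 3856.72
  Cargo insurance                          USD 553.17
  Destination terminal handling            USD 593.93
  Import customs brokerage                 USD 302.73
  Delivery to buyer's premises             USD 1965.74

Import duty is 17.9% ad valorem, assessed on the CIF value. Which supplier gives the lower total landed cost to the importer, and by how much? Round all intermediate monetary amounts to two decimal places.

Supplier A (FOB):
CIF value = FOB price + freight + insurance = 410570.85 + 3856.72 + 553.17 = 414980.74
Import duty = 414980.74 × 17.9% = 74281.55
Buyer bears (A): 3856.72 + 553.17 + 593.93 + 302.73 + 1965.74 = 7272.29
Landed cost (A) = invoice 410570.85 + 7272.29 + duty 74281.55 = 492124.69
Supplier B (CFR):
CIF value = CFR price + insurance = 382832.10 + 553.17 = 383385.27
Import duty = 383385.27 × 17.9% = 68625.96
Buyer bears (B): 553.17 + 593.93 + 302.73 + 1965.74 = 3415.57
Landed cost (B) = invoice 382832.10 + 3415.57 + duty 68625.96 = 454873.63
Difference = |492124.69 − 454873.63| = 37251.06

Supplier B is cheaper by USD 37251.06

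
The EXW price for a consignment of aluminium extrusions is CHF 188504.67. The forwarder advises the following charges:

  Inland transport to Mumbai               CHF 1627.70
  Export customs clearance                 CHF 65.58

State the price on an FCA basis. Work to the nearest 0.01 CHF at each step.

FCA price: CHF 190197.95

From EXW to FCA, the seller additionally bears: inland to port, export clearance.
FCA price = 188504.67 + 1627.70 + 65.58 = 190197.95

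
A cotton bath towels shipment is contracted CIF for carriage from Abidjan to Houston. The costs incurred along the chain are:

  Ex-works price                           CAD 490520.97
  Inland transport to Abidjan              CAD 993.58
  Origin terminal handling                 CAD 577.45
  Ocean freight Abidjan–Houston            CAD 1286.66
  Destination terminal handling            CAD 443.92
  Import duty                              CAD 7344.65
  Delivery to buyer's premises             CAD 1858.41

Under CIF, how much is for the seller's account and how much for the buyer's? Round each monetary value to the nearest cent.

CIF: the seller pays costs through ocean freight and marine insurance to the destination port.
Seller's account: goods 490520.97 + inland to port 993.58 + origin terminal 577.45 + freight 1286.66 = 493378.66
Buyer's account: destination terminal 443.92 + duty 7344.65 + delivery 1858.41 = 9646.98

Seller: CAD 493378.66; buyer: CAD 9646.98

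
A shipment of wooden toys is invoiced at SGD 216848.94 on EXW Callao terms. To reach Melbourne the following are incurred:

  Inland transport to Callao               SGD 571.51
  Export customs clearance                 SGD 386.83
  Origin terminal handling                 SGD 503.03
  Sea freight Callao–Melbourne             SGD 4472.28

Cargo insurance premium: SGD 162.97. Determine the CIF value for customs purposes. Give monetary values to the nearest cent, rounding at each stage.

CIF = EXW price + pre-shipment costs + freight + insurance
CIF = 216848.94 + 571.51 + 386.83 + 503.03 + 4472.28 + 162.97 = 222945.56

CIF value: SGD 222945.56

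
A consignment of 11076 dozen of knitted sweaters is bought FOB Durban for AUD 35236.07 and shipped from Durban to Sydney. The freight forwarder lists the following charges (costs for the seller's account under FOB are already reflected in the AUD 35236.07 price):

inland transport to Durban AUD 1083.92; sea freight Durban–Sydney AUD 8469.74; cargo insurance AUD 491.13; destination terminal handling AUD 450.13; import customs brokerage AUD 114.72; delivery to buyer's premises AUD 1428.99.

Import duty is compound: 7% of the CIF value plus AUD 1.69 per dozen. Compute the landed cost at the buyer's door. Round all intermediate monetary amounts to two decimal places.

Total landed cost: AUD 68003.01

FOB: the seller bears costs until goods are on board at the origin port; the buyer bears freight, insurance and all costs thereafter.
Already in the invoice (seller's account under FOB): inland to port — exclude.
CIF value = FOB price + freight + insurance = 35236.07 + 8469.74 + 491.13 = 44196.94
Ad valorem component: 44196.94 × 7% = 3093.79
Specific component: 11076 × 1.69 = 18718.44
Import duty = 3093.79 + 18718.44 = 21812.23
Buyer bears: freight 8469.74 + insurance 491.13 + destination terminal 450.13 + brokerage 114.72 + delivery 1428.99 + duty 21812.23 = 32766.94
Landed cost = invoice 35236.07 + 32766.94 = 68003.01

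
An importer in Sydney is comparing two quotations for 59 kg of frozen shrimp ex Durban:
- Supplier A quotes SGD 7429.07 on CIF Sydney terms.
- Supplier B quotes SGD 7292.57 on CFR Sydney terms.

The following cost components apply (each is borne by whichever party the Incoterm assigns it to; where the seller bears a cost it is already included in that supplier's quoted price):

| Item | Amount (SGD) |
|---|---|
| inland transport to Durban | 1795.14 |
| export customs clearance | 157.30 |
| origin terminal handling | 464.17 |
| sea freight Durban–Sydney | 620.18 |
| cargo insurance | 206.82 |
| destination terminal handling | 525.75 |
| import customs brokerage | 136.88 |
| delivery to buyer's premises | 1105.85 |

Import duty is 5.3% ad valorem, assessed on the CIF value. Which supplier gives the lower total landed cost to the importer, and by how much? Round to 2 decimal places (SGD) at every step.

Supplier A is cheaper by SGD 74.05

Supplier A (CIF):
The CIF price already equals the CIF value: 7429.07
Import duty = 7429.07 × 5.3% = 393.74
Buyer bears (A): 525.75 + 136.88 + 1105.85 = 1768.48
Landed cost (A) = invoice 7429.07 + 1768.48 + duty 393.74 = 9591.29
Supplier B (CFR):
CIF value = CFR price + insurance = 7292.57 + 206.82 = 7499.39
Import duty = 7499.39 × 5.3% = 397.47
Buyer bears (B): 206.82 + 525.75 + 136.88 + 1105.85 = 1975.30
Landed cost (B) = invoice 7292.57 + 1975.30 + duty 397.47 = 9665.34
Difference = |9591.29 − 9665.34| = 74.05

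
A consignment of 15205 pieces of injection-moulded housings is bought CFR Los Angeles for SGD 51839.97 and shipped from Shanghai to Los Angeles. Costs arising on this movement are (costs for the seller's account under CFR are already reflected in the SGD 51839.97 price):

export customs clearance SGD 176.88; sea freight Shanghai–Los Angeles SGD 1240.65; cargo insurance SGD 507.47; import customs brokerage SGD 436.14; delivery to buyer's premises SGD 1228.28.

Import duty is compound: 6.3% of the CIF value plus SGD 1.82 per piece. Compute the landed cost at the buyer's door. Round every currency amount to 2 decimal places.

CFR: the seller pays costs through ocean freight to the destination port, but not insurance.
Already in the invoice (seller's account under CFR): export clearance, freight — exclude.
CIF value = CFR price + insurance = 51839.97 + 507.47 = 52347.44
Ad valorem component: 52347.44 × 6.3% = 3297.89
Specific component: 15205 × 1.82 = 27673.10
Import duty = 3297.89 + 27673.10 = 30970.99
Buyer bears: insurance 507.47 + brokerage 436.14 + delivery 1228.28 + duty 30970.99 = 33142.88
Landed cost = invoice 51839.97 + 33142.88 = 84982.85

Total landed cost: SGD 84982.85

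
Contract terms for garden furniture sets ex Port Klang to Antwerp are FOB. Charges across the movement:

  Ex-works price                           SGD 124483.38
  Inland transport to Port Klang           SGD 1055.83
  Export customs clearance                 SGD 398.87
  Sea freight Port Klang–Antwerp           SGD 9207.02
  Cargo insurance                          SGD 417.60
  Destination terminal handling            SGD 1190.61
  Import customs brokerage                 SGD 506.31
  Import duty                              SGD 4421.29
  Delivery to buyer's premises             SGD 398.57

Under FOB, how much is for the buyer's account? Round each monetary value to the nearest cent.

FOB: the seller bears costs until goods are on board at the origin port; the buyer bears freight, insurance and all costs thereafter.
Seller's account: goods 124483.38 + inland to port 1055.83 + export clearance 398.87 = 125938.08
Buyer's account: freight 9207.02 + insurance 417.60 + destination terminal 1190.61 + brokerage 506.31 + duty 4421.29 + delivery 398.57 = 16141.40

Buyer's account: SGD 16141.40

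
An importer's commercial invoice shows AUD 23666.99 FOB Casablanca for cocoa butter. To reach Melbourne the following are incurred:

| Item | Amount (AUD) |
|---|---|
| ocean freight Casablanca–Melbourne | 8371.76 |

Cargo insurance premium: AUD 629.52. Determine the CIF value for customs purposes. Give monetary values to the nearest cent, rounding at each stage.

CIF value: AUD 32668.27

CIF = FOB price + freight + insurance
CIF = 23666.99 + 8371.76 + 629.52 = 32668.27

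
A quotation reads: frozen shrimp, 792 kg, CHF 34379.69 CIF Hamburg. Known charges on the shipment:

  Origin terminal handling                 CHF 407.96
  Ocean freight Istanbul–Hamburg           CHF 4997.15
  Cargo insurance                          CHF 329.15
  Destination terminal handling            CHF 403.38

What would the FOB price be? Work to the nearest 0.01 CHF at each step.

Not relevant to the conversion: origin terminal — on the seller under both CIF and FOB; already in the CIF price and stays in the FOB price. destination terminal — on the buyer under both terms; not part of either seller's price.
From CIF to FOB, the seller no longer bears: freight, insurance.
FOB price = 34379.69 − 4997.15 − 329.15 = 29053.39

FOB price: CHF 29053.39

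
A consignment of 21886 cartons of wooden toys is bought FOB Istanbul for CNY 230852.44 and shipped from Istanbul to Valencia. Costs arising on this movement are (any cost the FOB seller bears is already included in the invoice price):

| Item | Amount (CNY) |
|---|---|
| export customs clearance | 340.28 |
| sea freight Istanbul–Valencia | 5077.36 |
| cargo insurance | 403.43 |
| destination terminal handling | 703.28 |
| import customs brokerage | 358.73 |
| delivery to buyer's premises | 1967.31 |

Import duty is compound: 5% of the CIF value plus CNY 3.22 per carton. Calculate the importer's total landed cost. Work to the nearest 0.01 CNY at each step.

FOB: the seller bears costs until goods are on board at the origin port; the buyer bears freight, insurance and all costs thereafter.
Already in the invoice (seller's account under FOB): export clearance — exclude.
CIF value = FOB price + freight + insurance = 230852.44 + 5077.36 + 403.43 = 236333.23
Ad valorem component: 236333.23 × 5% = 11816.66
Specific component: 21886 × 3.22 = 70472.92
Import duty = 11816.66 + 70472.92 = 82289.58
Buyer bears: freight 5077.36 + insurance 403.43 + destination terminal 703.28 + brokerage 358.73 + delivery 1967.31 + duty 82289.58 = 90799.69
Landed cost = invoice 230852.44 + 90799.69 = 321652.13

Total landed cost: CNY 321652.13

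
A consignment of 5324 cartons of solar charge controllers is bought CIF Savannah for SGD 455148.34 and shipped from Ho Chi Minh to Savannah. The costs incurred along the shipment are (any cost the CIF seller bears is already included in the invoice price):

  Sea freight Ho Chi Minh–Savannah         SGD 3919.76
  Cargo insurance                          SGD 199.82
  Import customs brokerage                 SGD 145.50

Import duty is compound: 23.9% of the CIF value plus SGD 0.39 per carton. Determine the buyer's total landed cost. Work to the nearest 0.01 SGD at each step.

CIF: the seller pays costs through ocean freight and marine insurance to the destination port.
Already in the invoice (seller's account under CIF): freight, insurance — exclude.
The CIF price already equals the CIF value: 455148.34
Ad valorem component: 455148.34 × 23.9% = 108780.45
Specific component: 5324 × 0.39 = 2076.36
Import duty = 108780.45 + 2076.36 = 110856.81
Buyer bears: brokerage 145.50 + duty 110856.81 = 111002.31
Landed cost = invoice 455148.34 + 111002.31 = 566150.65

Total landed cost: SGD 566150.65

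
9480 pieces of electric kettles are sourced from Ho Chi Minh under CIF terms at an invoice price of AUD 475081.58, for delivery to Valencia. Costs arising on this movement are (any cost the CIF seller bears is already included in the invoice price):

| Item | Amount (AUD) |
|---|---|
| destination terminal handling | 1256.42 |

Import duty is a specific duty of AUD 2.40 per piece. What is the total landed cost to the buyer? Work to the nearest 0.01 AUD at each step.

CIF: the seller pays costs through ocean freight and marine insurance to the destination port.
The CIF price already equals the CIF value: 475081.58
Import duty = 9480 × 2.40 = 22752.00
Buyer bears: destination terminal 1256.42 + duty 22752.00 = 24008.42
Landed cost = invoice 475081.58 + 24008.42 = 499090.00

Total landed cost: AUD 499090.00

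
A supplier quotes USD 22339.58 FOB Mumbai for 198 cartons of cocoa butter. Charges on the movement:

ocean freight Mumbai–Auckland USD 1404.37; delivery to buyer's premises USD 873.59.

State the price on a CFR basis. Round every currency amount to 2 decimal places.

CFR price: USD 23743.95

Not relevant to the conversion: delivery — on the buyer under both terms; not part of either seller's price.
From FOB to CFR, the seller additionally bears: freight.
CFR price = 22339.58 + 1404.37 = 23743.95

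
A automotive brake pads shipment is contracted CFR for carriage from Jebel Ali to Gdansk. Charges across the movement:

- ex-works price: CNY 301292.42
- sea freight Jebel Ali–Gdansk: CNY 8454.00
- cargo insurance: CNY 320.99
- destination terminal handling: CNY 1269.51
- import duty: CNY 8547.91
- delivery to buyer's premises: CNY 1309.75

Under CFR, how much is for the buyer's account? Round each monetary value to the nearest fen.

Buyer's account: CNY 11448.16

CFR: the seller pays costs through ocean freight to the destination port, but not insurance.
Seller's account: goods 301292.42 + freight 8454.00 = 309746.42
Buyer's account: insurance 320.99 + destination terminal 1269.51 + duty 8547.91 + delivery 1309.75 = 11448.16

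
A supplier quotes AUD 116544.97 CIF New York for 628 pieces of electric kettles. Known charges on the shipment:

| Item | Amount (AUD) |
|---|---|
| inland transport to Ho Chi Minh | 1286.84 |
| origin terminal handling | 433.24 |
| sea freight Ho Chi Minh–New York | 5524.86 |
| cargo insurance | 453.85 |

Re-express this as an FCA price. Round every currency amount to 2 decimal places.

Not relevant to the conversion: inland to port — on the seller under both CIF and FCA; already in the CIF price and stays in the FCA price.
From CIF to FCA, the seller no longer bears: origin terminal, freight, insurance.
FCA price = 116544.97 − 433.24 − 5524.86 − 453.85 = 110133.02

FCA price: AUD 110133.02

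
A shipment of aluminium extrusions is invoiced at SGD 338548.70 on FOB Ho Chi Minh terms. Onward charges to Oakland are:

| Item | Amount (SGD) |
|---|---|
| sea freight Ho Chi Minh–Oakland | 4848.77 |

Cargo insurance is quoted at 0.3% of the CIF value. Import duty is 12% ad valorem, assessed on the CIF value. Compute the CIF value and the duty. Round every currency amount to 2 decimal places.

CIF value: SGD 344430.76; import duty: SGD 41331.69

Let C be the CIF value. C = FOB price + freight + 0.3% × C
C − 0.3% × C = 338548.70 + 4848.77
0.997 × C = 343397.47
C = 343397.47 / 0.997 = 344430.76
Insurance premium = 0.3% × 344430.76 = 1033.29
Import duty = 344430.76 × 12% = 41331.69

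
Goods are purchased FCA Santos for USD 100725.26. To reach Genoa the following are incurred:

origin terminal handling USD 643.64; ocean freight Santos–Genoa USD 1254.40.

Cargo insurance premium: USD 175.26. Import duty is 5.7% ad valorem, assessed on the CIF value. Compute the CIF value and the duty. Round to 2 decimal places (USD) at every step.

CIF value: USD 102798.56; import duty: USD 5859.52

CIF = FCA price + pre-shipment costs + freight + insurance
CIF = 100725.26 + 643.64 + 1254.40 + 175.26 = 102798.56
Import duty = 102798.56 × 5.7% = 5859.52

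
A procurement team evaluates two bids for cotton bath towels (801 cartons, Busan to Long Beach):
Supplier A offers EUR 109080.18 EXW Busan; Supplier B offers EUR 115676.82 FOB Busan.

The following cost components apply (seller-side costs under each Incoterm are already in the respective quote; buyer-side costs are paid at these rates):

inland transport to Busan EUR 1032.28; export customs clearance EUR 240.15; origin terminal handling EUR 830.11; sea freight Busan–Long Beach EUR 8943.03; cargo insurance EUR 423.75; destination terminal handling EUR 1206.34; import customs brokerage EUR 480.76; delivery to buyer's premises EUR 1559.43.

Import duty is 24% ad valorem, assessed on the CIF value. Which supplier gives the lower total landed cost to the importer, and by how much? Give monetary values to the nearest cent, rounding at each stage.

Supplier A is cheaper by EUR 5572.68

Supplier A (EXW):
CIF value = EXW price + inland to port + export clearance + origin terminal + freight + insurance = 109080.18 + 1032.28 + 240.15 + 830.11 + 8943.03 + 423.75 = 120549.50
Import duty = 120549.50 × 24% = 28931.88
Buyer bears (A): 1032.28 + 240.15 + 830.11 + 8943.03 + 423.75 + 1206.34 + 480.76 + 1559.43 = 14715.85
Landed cost (A) = invoice 109080.18 + 14715.85 + duty 28931.88 = 152727.91
Supplier B (FOB):
CIF value = FOB price + freight + insurance = 115676.82 + 8943.03 + 423.75 = 125043.60
Import duty = 125043.60 × 24% = 30010.46
Buyer bears (B): 8943.03 + 423.75 + 1206.34 + 480.76 + 1559.43 = 12613.31
Landed cost (B) = invoice 115676.82 + 12613.31 + duty 30010.46 = 158300.59
Difference = |152727.91 − 158300.59| = 5572.68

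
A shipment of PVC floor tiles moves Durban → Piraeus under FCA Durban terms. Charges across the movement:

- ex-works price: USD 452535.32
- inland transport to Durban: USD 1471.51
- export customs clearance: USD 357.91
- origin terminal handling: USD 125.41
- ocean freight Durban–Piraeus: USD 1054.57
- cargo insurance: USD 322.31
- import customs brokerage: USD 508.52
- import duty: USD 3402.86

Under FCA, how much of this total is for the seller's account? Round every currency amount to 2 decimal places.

Seller's account: USD 454364.74

FCA: the seller delivers export-cleared goods to the carrier; the buyer bears costs from that point.
Seller's account: goods 452535.32 + inland to port 1471.51 + export clearance 357.91 = 454364.74
Buyer's account: origin terminal 125.41 + freight 1054.57 + insurance 322.31 + brokerage 508.52 + duty 3402.86 = 5413.67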